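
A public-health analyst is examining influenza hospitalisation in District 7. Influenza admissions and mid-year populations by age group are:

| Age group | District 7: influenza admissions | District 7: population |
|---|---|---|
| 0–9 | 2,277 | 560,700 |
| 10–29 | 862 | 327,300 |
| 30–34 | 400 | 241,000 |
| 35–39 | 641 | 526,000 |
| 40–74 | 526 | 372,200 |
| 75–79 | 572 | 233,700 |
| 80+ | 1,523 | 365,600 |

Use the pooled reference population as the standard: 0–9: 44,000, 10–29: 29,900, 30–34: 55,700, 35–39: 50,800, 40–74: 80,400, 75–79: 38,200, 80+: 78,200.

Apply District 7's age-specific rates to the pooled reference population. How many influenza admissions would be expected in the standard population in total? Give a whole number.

Age-specific rates per 100,000 for District 7: 406.10, 263.37, 165.98, 121.86, 141.32, 244.76, 416.58.
Expected influenza admissions = Σ (standard pop × age-specific rate ÷ 100,000)
= 44,000×406.10/100,000 + 29,900×263.37/100,000 + 55,700×165.98/100,000 + 50,800×121.86/100,000 + 80,400×141.32/100,000 + 38,200×244.76/100,000 + 78,200×416.58/100,000
= 178.68 + 78.75 + 92.45 + 61.91 + 113.62 + 93.50 + 325.76 = 944.67.

945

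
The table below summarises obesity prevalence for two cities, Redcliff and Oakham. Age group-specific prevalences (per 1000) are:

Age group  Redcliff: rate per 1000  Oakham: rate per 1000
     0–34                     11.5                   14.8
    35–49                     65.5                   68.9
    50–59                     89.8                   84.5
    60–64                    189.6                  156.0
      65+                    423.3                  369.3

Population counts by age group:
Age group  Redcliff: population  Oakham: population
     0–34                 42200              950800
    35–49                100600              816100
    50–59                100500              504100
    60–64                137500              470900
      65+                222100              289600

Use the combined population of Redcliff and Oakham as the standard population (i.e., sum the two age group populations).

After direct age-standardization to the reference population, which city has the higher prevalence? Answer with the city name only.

Redcliff

Combined standard total = 3634400; weights = 0.2732, 0.2522, 0.1664, 0.1674, 0.1408.
Redcliff: 0.2732×11.5 + 0.2522×65.5 + 0.1664×89.8 + 0.1674×189.6 + 0.1408×423.3 = 125.9387 per 1000.
Oakham: 0.2732×14.8 + 0.2522×68.9 + 0.1664×84.5 + 0.1674×156.0 + 0.1408×369.3 = 113.5887 per 1000.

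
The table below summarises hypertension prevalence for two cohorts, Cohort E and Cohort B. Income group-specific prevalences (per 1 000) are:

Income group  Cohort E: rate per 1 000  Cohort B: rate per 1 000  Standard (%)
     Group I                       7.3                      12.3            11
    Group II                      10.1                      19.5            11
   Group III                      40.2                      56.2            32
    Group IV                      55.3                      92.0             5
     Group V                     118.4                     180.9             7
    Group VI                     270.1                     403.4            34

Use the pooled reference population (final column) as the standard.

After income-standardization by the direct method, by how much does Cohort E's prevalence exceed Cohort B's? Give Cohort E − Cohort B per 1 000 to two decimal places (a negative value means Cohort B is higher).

Standard weights: 0.11, 0.11, 0.32, 0.05, 0.07, 0.34.
Cohort E: 0.1100×7.3 + 0.1100×10.1 + 0.3200×40.2 + 0.0500×55.3 + 0.0700×118.4 + 0.3400×270.1 = 117.6650 per 1 000.
Cohort B: 0.1100×12.3 + 0.1100×19.5 + 0.3200×56.2 + 0.0500×92.0 + 0.0700×180.9 + 0.3400×403.4 = 175.9010 per 1 000.
Difference = 117.6650 − 175.9010 = -58.2360.

-58.24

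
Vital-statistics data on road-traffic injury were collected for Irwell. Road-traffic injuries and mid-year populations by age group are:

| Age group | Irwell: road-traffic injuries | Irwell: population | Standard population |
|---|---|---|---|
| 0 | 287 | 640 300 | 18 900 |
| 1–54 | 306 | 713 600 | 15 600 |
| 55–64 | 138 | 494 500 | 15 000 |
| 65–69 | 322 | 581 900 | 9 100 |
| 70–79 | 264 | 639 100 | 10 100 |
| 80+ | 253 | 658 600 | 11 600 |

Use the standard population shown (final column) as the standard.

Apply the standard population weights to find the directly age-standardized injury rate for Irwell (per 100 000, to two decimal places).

Age-specific rates per 100 000 for Irwell: 44.82, 42.88, 27.91, 55.34, 41.31, 38.41.
Standard total = 80 300; weights = 0.2354, 0.1943, 0.1868, 0.1133, 0.1258, 0.1445.
Standardized rate: 0.2354×44.82 + 0.1943×42.88 + 0.1868×27.91 + 0.1133×55.34 + 0.1258×41.31 + 0.1445×38.41 = 41.1094 per 100 000.

41.11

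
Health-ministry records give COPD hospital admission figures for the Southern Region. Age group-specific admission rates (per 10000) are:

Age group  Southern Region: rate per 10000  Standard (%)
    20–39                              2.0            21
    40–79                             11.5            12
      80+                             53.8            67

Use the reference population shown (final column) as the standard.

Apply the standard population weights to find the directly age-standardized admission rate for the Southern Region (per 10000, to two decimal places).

37.85

Standard weights: 0.21, 0.12, 0.67.
Standardized rate: 0.2100×2.0 + 0.1200×11.5 + 0.6700×53.8 = 37.8460 per 10000.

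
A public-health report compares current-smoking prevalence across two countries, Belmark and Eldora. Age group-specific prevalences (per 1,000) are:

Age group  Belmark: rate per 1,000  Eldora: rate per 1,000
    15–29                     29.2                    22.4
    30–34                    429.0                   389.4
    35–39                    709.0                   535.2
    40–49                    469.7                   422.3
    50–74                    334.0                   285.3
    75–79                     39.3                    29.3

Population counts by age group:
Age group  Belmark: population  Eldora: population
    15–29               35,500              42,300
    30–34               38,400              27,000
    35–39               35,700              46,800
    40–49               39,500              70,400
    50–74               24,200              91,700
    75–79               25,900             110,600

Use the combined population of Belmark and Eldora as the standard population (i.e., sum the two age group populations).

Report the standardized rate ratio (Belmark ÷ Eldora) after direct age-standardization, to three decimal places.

Combined standard total = 588,000; weights = 0.1323, 0.1112, 0.1403, 0.1869, 0.1971, 0.2321.
Belmark: 0.1323×29.2 + 0.1112×429.0 + 0.1403×709.0 + 0.1869×469.7 + 0.1971×334.0 + 0.2321×39.3 = 313.8026 per 1,000.
Eldora: 0.1323×22.4 + 0.1112×389.4 + 0.1403×535.2 + 0.1869×422.3 + 0.1971×285.3 + 0.2321×29.3 = 263.3333 per 1,000.
Ratio = 313.8026 ÷ 263.3333 = 1.19166.

1.192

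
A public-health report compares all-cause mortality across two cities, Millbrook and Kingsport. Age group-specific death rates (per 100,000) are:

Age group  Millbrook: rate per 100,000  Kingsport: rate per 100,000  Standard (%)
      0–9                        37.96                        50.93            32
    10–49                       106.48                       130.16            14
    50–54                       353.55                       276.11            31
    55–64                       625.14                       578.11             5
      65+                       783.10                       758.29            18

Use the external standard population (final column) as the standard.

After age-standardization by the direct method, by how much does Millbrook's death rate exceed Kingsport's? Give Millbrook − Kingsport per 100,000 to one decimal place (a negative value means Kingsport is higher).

23.4

Standard weights: 0.32, 0.14, 0.31, 0.05, 0.18.
Millbrook: 0.3200×37.96 + 0.1400×106.48 + 0.3100×353.55 + 0.0500×625.14 + 0.1800×783.10 = 308.8699 per 100,000.
Kingsport: 0.3200×50.93 + 0.1400×130.16 + 0.3100×276.11 + 0.0500×578.11 + 0.1800×758.29 = 285.5118 per 100,000.
Difference = 308.8699 − 285.5118 = 23.3581.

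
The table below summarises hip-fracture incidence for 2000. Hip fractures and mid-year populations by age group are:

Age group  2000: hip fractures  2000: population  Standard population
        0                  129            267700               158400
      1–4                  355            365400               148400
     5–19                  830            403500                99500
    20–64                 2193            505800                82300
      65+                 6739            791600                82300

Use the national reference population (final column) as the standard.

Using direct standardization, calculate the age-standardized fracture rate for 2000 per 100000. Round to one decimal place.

Age-specific rates per 100000 for 2000: 48.19, 97.15, 205.70, 433.57, 851.31.
Standard total = 570900; weights = 0.2775, 0.2599, 0.1743, 0.1442, 0.1442.
Standardized rate: 0.2775×48.19 + 0.2599×97.15 + 0.1743×205.70 + 0.1442×433.57 + 0.1442×851.31 = 259.7019 per 100000.

259.7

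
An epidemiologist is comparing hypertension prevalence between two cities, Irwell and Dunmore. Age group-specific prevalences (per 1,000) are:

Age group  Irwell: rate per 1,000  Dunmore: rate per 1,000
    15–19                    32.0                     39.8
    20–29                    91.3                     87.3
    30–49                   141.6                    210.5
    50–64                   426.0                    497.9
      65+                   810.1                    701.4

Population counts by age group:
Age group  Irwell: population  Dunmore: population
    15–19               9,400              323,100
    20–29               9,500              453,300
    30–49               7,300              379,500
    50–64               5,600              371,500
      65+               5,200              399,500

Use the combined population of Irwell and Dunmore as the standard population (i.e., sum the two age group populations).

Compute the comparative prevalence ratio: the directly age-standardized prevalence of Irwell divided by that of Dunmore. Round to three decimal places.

Combined standard total = 1,963,900; weights = 0.1693, 0.2357, 0.1970, 0.1920, 0.2061.
Irwell: 0.1693×32.0 + 0.2357×91.3 + 0.1970×141.6 + 0.1920×426.0 + 0.2061×810.1 = 303.5575 per 1,000.
Dunmore: 0.1693×39.8 + 0.2357×87.3 + 0.1970×210.5 + 0.1920×497.9 + 0.2061×701.4 = 308.9119 per 1,000.
Ratio = 303.5575 ÷ 308.9119 = 0.98267.

0.983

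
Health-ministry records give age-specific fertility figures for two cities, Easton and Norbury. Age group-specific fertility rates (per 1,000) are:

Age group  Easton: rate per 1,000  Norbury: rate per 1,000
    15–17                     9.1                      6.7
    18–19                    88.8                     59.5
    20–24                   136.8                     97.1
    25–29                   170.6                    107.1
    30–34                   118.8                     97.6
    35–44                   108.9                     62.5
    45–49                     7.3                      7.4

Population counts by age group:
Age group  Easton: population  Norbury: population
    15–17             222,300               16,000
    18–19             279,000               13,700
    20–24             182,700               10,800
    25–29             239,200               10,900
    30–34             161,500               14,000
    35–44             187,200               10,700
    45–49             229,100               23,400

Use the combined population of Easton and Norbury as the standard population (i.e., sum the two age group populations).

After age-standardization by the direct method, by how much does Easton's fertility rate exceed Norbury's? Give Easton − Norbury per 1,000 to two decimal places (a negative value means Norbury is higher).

28.48

Combined standard total = 1,600,500; weights = 0.1489, 0.1829, 0.1209, 0.1563, 0.1097, 0.1236, 0.1578.
Easton: 0.1489×9.1 + 0.1829×88.8 + 0.1209×136.8 + 0.1563×170.6 + 0.1097×118.8 + 0.1236×108.9 + 0.1578×7.3 = 88.4362 per 1,000.
Norbury: 0.1489×6.7 + 0.1829×59.5 + 0.1209×97.1 + 0.1563×107.1 + 0.1097×97.6 + 0.1236×62.5 + 0.1578×7.4 = 59.9518 per 1,000.
Difference = 88.4362 − 59.9518 = 28.4844.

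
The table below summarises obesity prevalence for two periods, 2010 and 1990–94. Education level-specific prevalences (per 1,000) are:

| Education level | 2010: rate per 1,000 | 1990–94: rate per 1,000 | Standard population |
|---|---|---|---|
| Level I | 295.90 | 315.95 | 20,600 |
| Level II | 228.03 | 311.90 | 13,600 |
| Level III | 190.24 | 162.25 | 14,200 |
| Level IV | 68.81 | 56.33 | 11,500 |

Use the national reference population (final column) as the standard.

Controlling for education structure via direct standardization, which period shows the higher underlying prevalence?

Standard total = 59,900; weights = 0.3439, 0.2270, 0.2371, 0.1920.
2010: 0.3439×295.90 + 0.2270×228.03 + 0.2371×190.24 + 0.1920×68.81 = 211.8443 per 1,000.
1990–94: 0.3439×315.95 + 0.2270×311.90 + 0.2371×162.25 + 0.1920×56.33 = 228.7505 per 1,000.

1990–94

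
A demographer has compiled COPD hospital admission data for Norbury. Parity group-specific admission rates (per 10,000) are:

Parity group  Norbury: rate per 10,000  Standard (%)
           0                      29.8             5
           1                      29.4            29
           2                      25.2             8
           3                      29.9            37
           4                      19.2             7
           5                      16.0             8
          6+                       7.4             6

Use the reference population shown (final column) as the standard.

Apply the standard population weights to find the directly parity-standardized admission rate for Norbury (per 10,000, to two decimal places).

26.16

Standard weights: 0.05, 0.29, 0.08, 0.37, 0.07, 0.08, 0.06.
Standardized rate: 0.0500×29.8 + 0.2900×29.4 + 0.0800×25.2 + 0.3700×29.9 + 0.0700×19.2 + 0.0800×16.0 + 0.0600×7.4 = 26.1630 per 10,000.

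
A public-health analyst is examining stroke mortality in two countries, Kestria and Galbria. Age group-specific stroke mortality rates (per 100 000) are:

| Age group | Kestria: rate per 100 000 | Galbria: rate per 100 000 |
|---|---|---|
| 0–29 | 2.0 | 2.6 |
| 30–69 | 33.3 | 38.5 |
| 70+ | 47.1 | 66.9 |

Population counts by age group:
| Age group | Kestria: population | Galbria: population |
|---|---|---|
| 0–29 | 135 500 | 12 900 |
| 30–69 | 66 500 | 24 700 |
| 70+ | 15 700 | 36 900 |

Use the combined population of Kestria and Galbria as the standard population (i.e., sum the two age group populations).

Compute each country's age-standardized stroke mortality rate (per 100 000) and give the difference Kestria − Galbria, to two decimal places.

-5.49

Combined standard total = 292 200; weights = 0.5079, 0.3121, 0.1800.
Kestria: 0.5079×2.0 + 0.3121×33.3 + 0.1800×47.1 = 19.8878 per 100 000.
Galbria: 0.5079×2.6 + 0.3121×38.5 + 0.1800×66.9 = 25.3798 per 100 000.
Difference = 19.8878 − 25.3798 = -5.4920.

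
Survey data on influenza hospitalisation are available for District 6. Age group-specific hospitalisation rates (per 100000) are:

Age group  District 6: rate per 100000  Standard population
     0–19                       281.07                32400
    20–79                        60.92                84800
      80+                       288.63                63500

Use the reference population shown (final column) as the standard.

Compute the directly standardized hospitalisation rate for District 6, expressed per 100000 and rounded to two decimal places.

Standard total = 180700; weights = 0.1793, 0.4693, 0.3514.
Standardized rate: 0.1793×281.07 + 0.4693×60.92 + 0.3514×288.63 = 180.4133 per 100000.

180.41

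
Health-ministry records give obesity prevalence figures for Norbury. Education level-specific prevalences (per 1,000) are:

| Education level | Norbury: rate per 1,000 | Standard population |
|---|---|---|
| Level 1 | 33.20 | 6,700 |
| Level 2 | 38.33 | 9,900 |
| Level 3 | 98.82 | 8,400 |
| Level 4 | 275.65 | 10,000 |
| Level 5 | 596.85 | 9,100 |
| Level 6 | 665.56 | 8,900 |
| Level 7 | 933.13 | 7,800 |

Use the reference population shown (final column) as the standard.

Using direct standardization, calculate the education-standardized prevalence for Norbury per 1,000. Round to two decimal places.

Standard total = 60,800; weights = 0.1102, 0.1628, 0.1382, 0.1645, 0.1497, 0.1464, 0.1283.
Standardized rate: 0.1102×33.20 + 0.1628×38.33 + 0.1382×98.82 + 0.1645×275.65 + 0.1497×596.85 + 0.1464×665.56 + 0.1283×933.13 = 375.3574 per 1,000.

375.36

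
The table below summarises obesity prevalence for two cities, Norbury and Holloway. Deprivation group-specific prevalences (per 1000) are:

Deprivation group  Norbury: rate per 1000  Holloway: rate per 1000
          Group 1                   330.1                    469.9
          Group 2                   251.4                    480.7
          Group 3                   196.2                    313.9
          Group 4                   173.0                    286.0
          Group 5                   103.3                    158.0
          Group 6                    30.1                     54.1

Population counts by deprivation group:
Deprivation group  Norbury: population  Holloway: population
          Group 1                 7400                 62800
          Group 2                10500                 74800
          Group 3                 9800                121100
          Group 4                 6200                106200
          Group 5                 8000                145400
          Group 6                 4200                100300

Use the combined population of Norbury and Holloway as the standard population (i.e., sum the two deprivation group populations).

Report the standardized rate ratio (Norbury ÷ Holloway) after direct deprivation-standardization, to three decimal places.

Combined standard total = 656700; weights = 0.1069, 0.1299, 0.1993, 0.1712, 0.2336, 0.1591.
Norbury: 0.1069×330.1 + 0.1299×251.4 + 0.1993×196.2 + 0.1712×173.0 + 0.2336×103.3 + 0.1591×30.1 = 165.5808 per 1000.
Holloway: 0.1069×469.9 + 0.1299×480.7 + 0.1993×313.9 + 0.1712×286.0 + 0.2336×158.0 + 0.1591×54.1 = 269.7080 per 1000.
Ratio = 165.5808 ÷ 269.7080 = 0.61393.

0.614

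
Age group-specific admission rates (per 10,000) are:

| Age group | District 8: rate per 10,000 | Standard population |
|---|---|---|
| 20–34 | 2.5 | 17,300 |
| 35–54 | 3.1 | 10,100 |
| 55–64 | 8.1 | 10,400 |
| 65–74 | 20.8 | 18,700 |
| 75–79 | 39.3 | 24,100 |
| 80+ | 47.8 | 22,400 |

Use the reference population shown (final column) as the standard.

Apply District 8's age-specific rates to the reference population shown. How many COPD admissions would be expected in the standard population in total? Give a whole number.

257

Expected COPD admissions = Σ (standard pop × age-specific rate ÷ 10,000)
= 17,300×2.5/10,000 + 10,100×3.1/10,000 + 10,400×8.1/10,000 + 18,700×20.8/10,000 + 24,100×39.3/10,000 + 22,400×47.8/10,000
= 4.33 + 3.13 + 8.42 + 38.90 + 94.71 + 107.07 = 256.56.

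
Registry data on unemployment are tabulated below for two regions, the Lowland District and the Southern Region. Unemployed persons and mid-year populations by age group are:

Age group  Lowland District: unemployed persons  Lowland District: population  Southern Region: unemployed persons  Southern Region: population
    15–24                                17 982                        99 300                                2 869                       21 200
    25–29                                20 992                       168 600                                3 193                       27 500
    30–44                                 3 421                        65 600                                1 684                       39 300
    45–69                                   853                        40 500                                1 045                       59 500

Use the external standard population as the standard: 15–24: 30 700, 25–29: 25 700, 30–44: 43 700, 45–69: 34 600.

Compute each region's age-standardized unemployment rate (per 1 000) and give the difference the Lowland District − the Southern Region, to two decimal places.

Age-specific rates per 1 000 for the Lowland District: 181.088, 124.508, 52.149, 21.062.
For the Southern Region: 135.330, 116.109, 42.850, 17.563.
Standard total = 134 700; weights = 0.2279, 0.1908, 0.3244, 0.2569.
The Lowland District: 0.2279×181.088 + 0.1908×124.508 + 0.3244×52.149 + 0.2569×21.062 = 87.3564 per 1 000.
The Southern Region: 0.2279×135.330 + 0.1908×116.109 + 0.3244×42.850 + 0.2569×17.563 = 71.4095 per 1 000.
Difference = 87.3564 − 71.4095 = 15.9469.

15.95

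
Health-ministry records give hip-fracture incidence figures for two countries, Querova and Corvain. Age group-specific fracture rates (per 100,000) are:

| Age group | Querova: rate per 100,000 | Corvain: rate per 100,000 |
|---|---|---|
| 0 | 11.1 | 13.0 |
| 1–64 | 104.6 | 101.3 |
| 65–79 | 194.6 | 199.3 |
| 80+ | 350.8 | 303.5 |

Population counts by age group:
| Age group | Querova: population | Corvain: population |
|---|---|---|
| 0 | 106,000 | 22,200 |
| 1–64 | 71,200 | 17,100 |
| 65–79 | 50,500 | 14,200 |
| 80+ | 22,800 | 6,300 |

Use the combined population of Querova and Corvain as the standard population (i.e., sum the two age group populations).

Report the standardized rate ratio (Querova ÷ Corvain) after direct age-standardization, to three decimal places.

Combined standard total = 310,300; weights = 0.4131, 0.2846, 0.2085, 0.0938.
Querova: 0.4131×11.1 + 0.2846×104.6 + 0.2085×194.6 + 0.0938×350.8 = 107.8250 per 100,000.
Corvain: 0.4131×13.0 + 0.2846×101.3 + 0.2085×199.3 + 0.0938×303.5 = 104.2151 per 100,000.
Ratio = 107.8250 ÷ 104.2151 = 1.03464.

1.035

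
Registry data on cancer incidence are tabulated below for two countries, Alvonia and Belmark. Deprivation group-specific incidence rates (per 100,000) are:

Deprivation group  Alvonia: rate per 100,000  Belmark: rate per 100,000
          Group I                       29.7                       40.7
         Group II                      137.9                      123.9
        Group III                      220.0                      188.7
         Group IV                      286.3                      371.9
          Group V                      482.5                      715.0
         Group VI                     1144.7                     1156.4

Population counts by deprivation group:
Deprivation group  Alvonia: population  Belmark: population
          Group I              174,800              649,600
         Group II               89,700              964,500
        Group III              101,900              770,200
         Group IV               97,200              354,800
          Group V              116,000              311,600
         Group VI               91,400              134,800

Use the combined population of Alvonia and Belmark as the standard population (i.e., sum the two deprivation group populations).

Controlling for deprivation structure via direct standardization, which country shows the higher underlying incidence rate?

Combined standard total = 3,856,500; weights = 0.2138, 0.2734, 0.2261, 0.1172, 0.1109, 0.0587.
Alvonia: 0.2138×29.7 + 0.2734×137.9 + 0.2261×220.0 + 0.1172×286.3 + 0.1109×482.5 + 0.0587×1144.7 = 247.9908 per 100,000.
Belmark: 0.2138×40.7 + 0.2734×123.9 + 0.2261×188.7 + 0.1172×371.9 + 0.1109×715.0 + 0.0587×1156.4 = 275.9352 per 100,000.
The crude rates (340.39 vs 251.74) would put Alvonia higher, but that reflects its deprivation composition; once standardized to a common deprivation structure, Belmark has the higher underlying rate.

Belmark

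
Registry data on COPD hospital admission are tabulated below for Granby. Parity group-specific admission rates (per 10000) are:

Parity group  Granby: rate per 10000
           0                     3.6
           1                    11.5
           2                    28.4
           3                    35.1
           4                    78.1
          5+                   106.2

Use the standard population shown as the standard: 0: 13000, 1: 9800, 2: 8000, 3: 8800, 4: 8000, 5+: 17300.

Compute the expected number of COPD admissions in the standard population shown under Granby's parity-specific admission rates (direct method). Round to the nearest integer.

Expected COPD admissions = Σ (standard pop × parity-specific rate ÷ 10000)
= 13000×3.6/10000 + 9800×11.5/10000 + 8000×28.4/10000 + 8800×35.1/10000 + 8000×78.1/10000 + 17300×106.2/10000
= 4.68 + 11.27 + 22.72 + 30.89 + 62.48 + 183.73 = 315.76.

316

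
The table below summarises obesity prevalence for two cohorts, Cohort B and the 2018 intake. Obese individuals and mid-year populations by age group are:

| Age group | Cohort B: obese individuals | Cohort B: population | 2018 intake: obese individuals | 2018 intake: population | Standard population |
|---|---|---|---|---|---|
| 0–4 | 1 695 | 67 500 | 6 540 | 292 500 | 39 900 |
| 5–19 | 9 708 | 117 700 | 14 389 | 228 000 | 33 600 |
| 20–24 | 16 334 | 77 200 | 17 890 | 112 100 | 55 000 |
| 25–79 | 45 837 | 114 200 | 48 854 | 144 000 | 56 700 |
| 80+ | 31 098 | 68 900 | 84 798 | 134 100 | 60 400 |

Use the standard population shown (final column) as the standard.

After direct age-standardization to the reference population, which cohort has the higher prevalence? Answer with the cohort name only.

Age-specific rates per 1 000 for Cohort B: 25.111, 82.481, 211.580, 401.375, 451.350.
For the 2018 intake: 22.359, 63.110, 159.590, 339.264, 632.349.
Standard total = 245 600; weights = 0.1625, 0.1368, 0.2239, 0.2309, 0.2459.
Cohort B: 0.1625×25.111 + 0.1368×82.481 + 0.2239×211.580 + 0.2309×401.375 + 0.2459×451.350 = 266.4075 per 1 000.
The 2018 intake: 0.1625×22.359 + 0.1368×63.110 + 0.2239×159.590 + 0.2309×339.264 + 0.2459×632.349 = 281.8411 per 1 000.
The crude rates (234.95 vs 189.38) would put Cohort B higher, but that reflects its age composition; once standardized to a common age structure, the 2018 intake has the higher underlying rate.

2018 intake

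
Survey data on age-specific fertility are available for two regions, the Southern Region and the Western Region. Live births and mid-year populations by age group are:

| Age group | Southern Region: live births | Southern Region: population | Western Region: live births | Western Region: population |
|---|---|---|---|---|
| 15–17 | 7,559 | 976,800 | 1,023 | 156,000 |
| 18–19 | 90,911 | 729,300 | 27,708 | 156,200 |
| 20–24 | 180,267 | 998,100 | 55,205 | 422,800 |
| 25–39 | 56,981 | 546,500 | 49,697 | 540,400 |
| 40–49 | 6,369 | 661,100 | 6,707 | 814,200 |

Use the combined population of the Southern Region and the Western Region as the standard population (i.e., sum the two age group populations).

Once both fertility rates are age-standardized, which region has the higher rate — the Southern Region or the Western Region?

Age-specific rates per 1,000 for the Southern Region: 7.739, 124.655, 180.610, 104.265, 9.634.
For the Western Region: 6.558, 177.388, 130.570, 91.963, 8.238.
Combined standard total = 6,001,400; weights = 0.1888, 0.1475, 0.2368, 0.1811, 0.2458.
The Southern Region: 0.1888×7.739 + 0.1475×124.655 + 0.2368×180.610 + 0.1811×104.265 + 0.2458×9.634 = 83.8665 per 1,000.
The Western Region: 0.1888×6.558 + 0.1475×177.388 + 0.2368×130.570 + 0.1811×91.963 + 0.2458×8.238 = 77.0054 per 1,000.

Southern Region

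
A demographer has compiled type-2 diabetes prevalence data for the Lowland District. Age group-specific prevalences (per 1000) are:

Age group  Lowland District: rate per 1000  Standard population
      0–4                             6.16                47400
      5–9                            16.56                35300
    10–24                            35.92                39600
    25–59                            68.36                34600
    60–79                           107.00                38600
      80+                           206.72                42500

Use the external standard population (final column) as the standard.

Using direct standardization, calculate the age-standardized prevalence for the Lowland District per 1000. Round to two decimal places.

Standard total = 238000; weights = 0.1992, 0.1483, 0.1664, 0.1454, 0.1622, 0.1786.
Standardized rate: 0.1992×6.16 + 0.1483×16.56 + 0.1664×35.92 + 0.1454×68.36 + 0.1622×107.00 + 0.1786×206.72 = 73.8657 per 1000.

73.87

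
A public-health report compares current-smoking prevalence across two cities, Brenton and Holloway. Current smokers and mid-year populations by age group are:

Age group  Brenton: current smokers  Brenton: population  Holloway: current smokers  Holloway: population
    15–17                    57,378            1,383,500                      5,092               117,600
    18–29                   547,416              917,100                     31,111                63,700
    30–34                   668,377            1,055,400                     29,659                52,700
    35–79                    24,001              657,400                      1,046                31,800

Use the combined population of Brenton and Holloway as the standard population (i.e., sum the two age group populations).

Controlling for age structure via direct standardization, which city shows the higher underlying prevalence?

Age-specific rates per 1,000 for Brenton: 41.473, 596.899, 633.293, 36.509.
For Holloway: 43.299, 488.399, 562.789, 32.893.
Combined standard total = 4,279,200; weights = 0.3508, 0.2292, 0.2590, 0.1611.
Brenton: 0.3508×41.473 + 0.2292×596.899 + 0.2590×633.293 + 0.1611×36.509 = 321.2299 per 1,000.
Holloway: 0.3508×43.299 + 0.2292×488.399 + 0.2590×562.789 + 0.1611×32.893 = 278.1630 per 1,000.

Brenton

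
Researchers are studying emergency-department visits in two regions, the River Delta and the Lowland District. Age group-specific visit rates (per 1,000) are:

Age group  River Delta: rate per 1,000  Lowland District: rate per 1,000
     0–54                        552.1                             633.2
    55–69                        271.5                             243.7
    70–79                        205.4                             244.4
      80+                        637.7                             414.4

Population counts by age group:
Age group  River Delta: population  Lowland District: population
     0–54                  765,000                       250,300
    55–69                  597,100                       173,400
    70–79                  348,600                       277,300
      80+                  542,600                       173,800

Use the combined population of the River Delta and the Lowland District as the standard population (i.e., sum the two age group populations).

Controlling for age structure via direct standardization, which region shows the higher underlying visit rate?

River Delta

Combined standard total = 3,128,100; weights = 0.3246, 0.2463, 0.2001, 0.2290.
The River Delta: 0.3246×552.1 + 0.2463×271.5 + 0.2001×205.4 + 0.2290×637.7 = 433.2170 per 1,000.
The Lowland District: 0.3246×633.2 + 0.2463×243.7 + 0.2001×244.4 + 0.2290×414.4 = 409.3555 per 1,000.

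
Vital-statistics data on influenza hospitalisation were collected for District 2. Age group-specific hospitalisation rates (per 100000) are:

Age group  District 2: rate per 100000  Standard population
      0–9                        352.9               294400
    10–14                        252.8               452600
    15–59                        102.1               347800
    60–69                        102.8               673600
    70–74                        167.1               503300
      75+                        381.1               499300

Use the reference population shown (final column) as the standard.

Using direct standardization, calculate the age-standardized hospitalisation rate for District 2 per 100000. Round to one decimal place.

Standard total = 2771000; weights = 0.1062, 0.1633, 0.1255, 0.2431, 0.1816, 0.1802.
Standardized rate: 0.1062×352.9 + 0.1633×252.8 + 0.1255×102.1 + 0.2431×102.8 + 0.1816×167.1 + 0.1802×381.1 = 215.6089 per 100000.

215.6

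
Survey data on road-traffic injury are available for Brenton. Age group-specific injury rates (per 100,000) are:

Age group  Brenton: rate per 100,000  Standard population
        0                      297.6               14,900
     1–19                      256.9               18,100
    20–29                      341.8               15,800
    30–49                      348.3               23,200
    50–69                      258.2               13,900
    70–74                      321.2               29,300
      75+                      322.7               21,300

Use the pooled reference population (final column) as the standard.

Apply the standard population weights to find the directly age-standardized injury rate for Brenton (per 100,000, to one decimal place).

310.9

Standard total = 136,500; weights = 0.1092, 0.1326, 0.1158, 0.1700, 0.1018, 0.2147, 0.1560.
Standardized rate: 0.1092×297.6 + 0.1326×256.9 + 0.1158×341.8 + 0.1700×348.3 + 0.1018×258.2 + 0.2147×321.2 + 0.1560×322.7 = 310.9068 per 100,000.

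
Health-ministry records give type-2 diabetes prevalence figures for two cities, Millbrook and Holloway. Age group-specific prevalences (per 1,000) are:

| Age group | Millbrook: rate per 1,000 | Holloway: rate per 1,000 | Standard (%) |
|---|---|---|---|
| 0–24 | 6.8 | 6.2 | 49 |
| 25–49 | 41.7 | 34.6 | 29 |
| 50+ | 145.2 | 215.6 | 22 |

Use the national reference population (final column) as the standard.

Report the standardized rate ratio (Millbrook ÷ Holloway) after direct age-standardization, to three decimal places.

Standard weights: 0.49, 0.29, 0.22.
Millbrook: 0.4900×6.8 + 0.2900×41.7 + 0.2200×145.2 = 47.3690 per 1,000.
Holloway: 0.4900×6.2 + 0.2900×34.6 + 0.2200×215.6 = 60.5040 per 1,000.
Ratio = 47.3690 ÷ 60.5040 = 0.78291.

0.783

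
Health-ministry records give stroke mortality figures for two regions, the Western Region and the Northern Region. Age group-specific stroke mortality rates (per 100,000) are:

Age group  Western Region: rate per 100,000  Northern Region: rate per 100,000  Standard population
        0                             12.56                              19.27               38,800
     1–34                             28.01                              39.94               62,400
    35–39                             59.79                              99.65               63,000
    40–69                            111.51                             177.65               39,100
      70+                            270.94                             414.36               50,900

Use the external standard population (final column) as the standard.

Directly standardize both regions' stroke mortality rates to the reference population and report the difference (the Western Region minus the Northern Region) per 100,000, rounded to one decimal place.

-52.7

Standard total = 254,200; weights = 0.1526, 0.2455, 0.2478, 0.1538, 0.2002.
The Western Region: 0.1526×12.56 + 0.2455×28.01 + 0.2478×59.79 + 0.1538×111.51 + 0.2002×270.94 = 95.0150 per 100,000.
The Northern Region: 0.1526×19.27 + 0.2455×39.94 + 0.2478×99.65 + 0.1538×177.65 + 0.2002×414.36 = 147.7377 per 100,000.
Difference = 95.0150 − 147.7377 = -52.7227.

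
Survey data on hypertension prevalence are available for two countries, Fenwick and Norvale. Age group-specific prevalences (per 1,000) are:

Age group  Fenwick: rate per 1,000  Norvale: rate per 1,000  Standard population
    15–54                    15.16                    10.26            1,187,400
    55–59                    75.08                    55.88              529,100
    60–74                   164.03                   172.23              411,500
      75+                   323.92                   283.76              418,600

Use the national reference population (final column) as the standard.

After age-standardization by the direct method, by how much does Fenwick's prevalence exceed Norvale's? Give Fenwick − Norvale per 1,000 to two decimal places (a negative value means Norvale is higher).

11.55

Standard total = 2,546,600; weights = 0.4663, 0.2078, 0.1616, 0.1644.
Fenwick: 0.4663×15.16 + 0.2078×75.08 + 0.1616×164.03 + 0.1644×323.92 = 102.4178 per 1,000.
Norvale: 0.4663×10.26 + 0.2078×55.88 + 0.1616×172.23 + 0.1644×283.76 = 90.8676 per 1,000.
Difference = 102.4178 − 90.8676 = 11.5502.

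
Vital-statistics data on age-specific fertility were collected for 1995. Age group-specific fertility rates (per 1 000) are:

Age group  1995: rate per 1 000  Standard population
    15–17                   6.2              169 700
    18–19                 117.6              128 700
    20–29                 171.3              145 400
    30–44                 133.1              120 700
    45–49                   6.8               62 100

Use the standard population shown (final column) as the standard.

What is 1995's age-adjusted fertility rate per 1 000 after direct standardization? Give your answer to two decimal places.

91.90

Standard total = 626 600; weights = 0.2708, 0.2054, 0.2320, 0.1926, 0.0991.
Standardized rate: 0.2708×6.2 + 0.2054×117.6 + 0.2320×171.3 + 0.1926×133.1 + 0.0991×6.8 = 91.8955 per 1 000.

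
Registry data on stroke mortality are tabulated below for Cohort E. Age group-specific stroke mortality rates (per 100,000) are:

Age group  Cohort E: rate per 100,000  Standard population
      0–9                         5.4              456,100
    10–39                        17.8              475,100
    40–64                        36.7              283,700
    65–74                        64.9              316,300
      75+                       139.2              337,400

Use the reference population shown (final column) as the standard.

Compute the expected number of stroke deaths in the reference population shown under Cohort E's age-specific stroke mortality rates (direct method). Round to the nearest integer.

888

Expected stroke deaths = Σ (standard pop × age-specific rate ÷ 100,000)
= 456,100×5.4/100,000 + 475,100×17.8/100,000 + 283,700×36.7/100,000 + 316,300×64.9/100,000 + 337,400×139.2/100,000
= 24.63 + 84.57 + 104.12 + 205.28 + 469.66 = 888.25.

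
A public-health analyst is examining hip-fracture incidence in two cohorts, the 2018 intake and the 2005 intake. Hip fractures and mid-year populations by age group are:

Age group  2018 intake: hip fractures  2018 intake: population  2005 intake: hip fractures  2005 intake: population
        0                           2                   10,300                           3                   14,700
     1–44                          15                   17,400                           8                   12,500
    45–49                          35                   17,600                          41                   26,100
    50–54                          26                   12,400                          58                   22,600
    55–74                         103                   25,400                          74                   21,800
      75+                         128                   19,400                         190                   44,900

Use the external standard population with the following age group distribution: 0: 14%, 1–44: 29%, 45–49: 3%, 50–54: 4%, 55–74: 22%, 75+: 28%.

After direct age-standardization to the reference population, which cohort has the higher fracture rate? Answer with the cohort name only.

2018 intake

Age-specific rates per 100,000 for the 2018 intake: 19.42, 86.21, 198.86, 209.68, 405.51, 659.79.
For the 2005 intake: 20.41, 64.00, 157.09, 256.64, 339.45, 423.16.
Standard weights: 0.14, 0.29, 0.03, 0.04, 0.22, 0.28.
The 2018 intake: 0.1400×19.42 + 0.2900×86.21 + 0.0300×198.86 + 0.0400×209.68 + 0.2200×405.51 + 0.2800×659.79 = 316.0263 per 100,000.
The 2005 intake: 0.1400×20.41 + 0.2900×64.00 + 0.0300×157.09 + 0.0400×256.64 + 0.2200×339.45 + 0.2800×423.16 = 229.5597 per 100,000.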